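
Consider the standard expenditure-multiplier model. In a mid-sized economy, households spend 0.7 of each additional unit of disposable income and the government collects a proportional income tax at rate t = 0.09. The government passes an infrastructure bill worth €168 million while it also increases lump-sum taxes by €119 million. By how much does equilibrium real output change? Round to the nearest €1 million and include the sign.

+€233 million

Expenditure multiplier = 1/(1 − c(1−t)) = 1/(1 − 0.7×0.91) = 1/0.363 ≈ 2.755.
ΔG contributes k·ΔG = (+€168 million) / 0.363 ≈ +€462.8 million.
ΔT of +€119 million changes first-round spending by −c·ΔT = −€83.3 million, contributing k·(−c·ΔT) = (−€83.3 million) / 0.363 ≈ −€229.5 million.
Net ΔY = k(ΔG − c·ΔT) = (+€84.7 million) / 0.363 ≈ +€233 million.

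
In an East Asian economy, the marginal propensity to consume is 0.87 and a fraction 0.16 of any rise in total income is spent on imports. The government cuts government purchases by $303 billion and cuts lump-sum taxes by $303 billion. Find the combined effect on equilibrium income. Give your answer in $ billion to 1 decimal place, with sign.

Expenditure multiplier = 1/(1 − c + m) = 1/(1 − 0.87 + 0.16) = 1/0.29 ≈ 3.448.
ΔG contributes k·ΔG = (−$303 billion) / 0.29 ≈ −$1,044.8 billion.
ΔT of −$303 billion changes first-round spending by −c·ΔT = +$263.61 billion, contributing k·(−c·ΔT) = (+$263.61 billion) / 0.29 = +$909 billion.
Net ΔY = k(ΔG − c·ΔT) = (−$39.39 billion) / 0.29 ≈ −$135.8 billion.

−$135.8 billion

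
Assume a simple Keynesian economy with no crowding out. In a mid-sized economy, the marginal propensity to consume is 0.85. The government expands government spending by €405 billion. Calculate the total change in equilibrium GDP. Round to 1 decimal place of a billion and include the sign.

Spending multiplier = 1/(1 − MPC) = 1/(1 − 0.85) = 1/0.15 ≈ 6.667.
ΔY = k × ΔG = (+€405 billion) / 0.15 = +€2,700 billion.

+€2,700.0 billion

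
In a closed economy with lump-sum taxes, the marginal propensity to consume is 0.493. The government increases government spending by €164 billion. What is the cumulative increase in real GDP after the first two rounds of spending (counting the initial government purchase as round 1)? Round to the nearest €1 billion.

€245 billion

Round 1 adds ΔG = €164 billion; each later round is MPC = 0.493 times the previous.
After 2 rounds: 164 + 80.852 = ΔG·(1 − c^2)/(1 − c) = 164 × (1 − 0.243049)/0.507 ≈ €245 billion.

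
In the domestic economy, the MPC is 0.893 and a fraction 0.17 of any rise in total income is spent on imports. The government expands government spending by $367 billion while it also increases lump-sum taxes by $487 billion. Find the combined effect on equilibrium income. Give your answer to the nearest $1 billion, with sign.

−$245 billion

Expenditure multiplier = 1/(1 − c + m) = 1/(1 − 0.893 + 0.17) = 1/0.277 ≈ 3.61.
ΔG contributes k·ΔG = (+$367 billion) / 0.277 ≈ +$1,324.9 billion.
ΔT of +$487 billion changes first-round spending by −c·ΔT = −$434.891 billion, contributing k·(−c·ΔT) = (−$434.891 billion) / 0.277 ≈ −$1,570 billion.
Net ΔY = k(ΔG − c·ΔT) = (−$67.891 billion) / 0.277 ≈ −$245 billion.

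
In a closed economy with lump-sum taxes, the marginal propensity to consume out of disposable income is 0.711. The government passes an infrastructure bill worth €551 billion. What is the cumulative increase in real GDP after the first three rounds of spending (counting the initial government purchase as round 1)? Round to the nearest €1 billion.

€1,221 billion

Round 1 adds ΔG = €551 billion; each later round is MPC = 0.711 times the previous.
After 3 rounds: 551 + 391.761 + 278.542071 = ΔG·(1 − c^3)/(1 − c) = 551 × (1 − 0.359425431)/0.289 ≈ €1,221 billion.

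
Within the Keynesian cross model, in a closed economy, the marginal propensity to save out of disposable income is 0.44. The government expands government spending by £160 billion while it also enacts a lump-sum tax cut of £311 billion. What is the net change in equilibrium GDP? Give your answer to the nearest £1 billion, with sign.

MPC = 1 − MPS = 1 − 0.44 = 0.56.
Expenditure multiplier = 1/(1 − MPC) = 1/(1 − 0.56) = 1/0.44 ≈ 2.273.
ΔG contributes k·ΔG = (+£160 billion) / 0.44 ≈ +£363.6 billion.
ΔT of −£311 billion changes first-round spending by −c·ΔT = +£174.16 billion, contributing k·(−c·ΔT) = (+£174.16 billion) / 0.44 ≈ +£395.8 billion.
Net ΔY = k(ΔG − c·ΔT) = (+£334.16 billion) / 0.44 ≈ +£759 billion.

+£759 billion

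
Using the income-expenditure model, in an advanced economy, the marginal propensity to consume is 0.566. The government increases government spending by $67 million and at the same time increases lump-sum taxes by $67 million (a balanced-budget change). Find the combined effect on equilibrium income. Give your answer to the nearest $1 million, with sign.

Expenditure multiplier = 1/(1 − MPC) = 1/(1 − 0.566) = 1/0.434 ≈ 2.304.
ΔG contributes k·ΔG = (+$67 million) / 0.434 ≈ +$154.4 million.
ΔT of +$67 million changes first-round spending by −c·ΔT = −$37.922 million, contributing k·(−c·ΔT) = (−$37.922 million) / 0.434 ≈ −$87.4 million.
With ΔG = ΔT and no other leakages, the balanced-budget multiplier is 1, so ΔY = ΔG = +$67 million.

+$67 million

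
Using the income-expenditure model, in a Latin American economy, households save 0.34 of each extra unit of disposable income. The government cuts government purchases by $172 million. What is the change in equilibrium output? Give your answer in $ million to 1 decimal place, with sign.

MPC = 1 − MPS = 1 − 0.34 = 0.66.
Expenditure multiplier = 1/(1 − MPC) = 1/(1 − 0.66) = 1/0.34 ≈ 2.941.
ΔY = k × ΔG = (−$172 million) / 0.34 ≈ −$505.9 million.

−$505.9 million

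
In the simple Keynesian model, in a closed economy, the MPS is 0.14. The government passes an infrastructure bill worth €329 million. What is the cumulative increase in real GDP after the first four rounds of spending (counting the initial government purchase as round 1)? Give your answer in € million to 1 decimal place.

MPC = 1 − MPS = 1 − 0.14 = 0.86.
Round 1 adds ΔG = €329 million; each later round is MPC = 0.86 times the previous.
After 4 rounds: 329 + 282.94 + 243.3284 + 209.262424 = ΔG·(1 − c^4)/(1 − c) = 329 × (1 − 0.54700816)/0.14 ≈ €1,064.5 million.

€1,064.5 million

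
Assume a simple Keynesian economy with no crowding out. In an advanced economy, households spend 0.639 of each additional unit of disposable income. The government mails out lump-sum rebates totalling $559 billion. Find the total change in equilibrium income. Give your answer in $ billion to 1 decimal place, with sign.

A lump-sum tax change of −$559 billion shifts disposable income by +$559 billion; first-round consumption changes by −c × ΔT = −0.639 × (−$559 billion) = +$357.201 billion.
Expenditure multiplier = 1/(1 − MPC) = 1/(1 − 0.639) = 1/0.361 ≈ 2.77.
The tax multiplier is −c × k ≈ −1.77, so ΔY = k × (−c·ΔT) = (+$357.201 billion) / 0.361 ≈ +$989.5 billion.

+$989.5 billion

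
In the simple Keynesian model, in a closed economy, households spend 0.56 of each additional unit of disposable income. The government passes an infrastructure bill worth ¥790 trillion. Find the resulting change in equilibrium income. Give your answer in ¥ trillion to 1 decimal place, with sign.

+¥1,795.5 trillion

Expenditure multiplier = 1/(1 − MPC) = 1/(1 − 0.56) = 1/0.44 ≈ 2.273.
ΔY = k × ΔG = (+¥790 trillion) / 0.44 ≈ +¥1,795.5 trillion.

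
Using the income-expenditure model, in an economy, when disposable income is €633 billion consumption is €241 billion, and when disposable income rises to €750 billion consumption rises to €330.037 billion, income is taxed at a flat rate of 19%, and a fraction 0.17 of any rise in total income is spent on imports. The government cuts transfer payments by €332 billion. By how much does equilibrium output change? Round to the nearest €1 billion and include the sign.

MPC = ΔC/ΔYd = (330.037 − 241)/(750 − 633) = 89.037/117 = 0.761.
The transfer change shifts disposable income by −€332 billion, so first-round consumption changes by c·ΔTR = 0.761 × (−€332 billion) = −€252.652 billion.
Expenditure multiplier = 1/(1 − c(1−t) + m) = 1/(1 − 0.761×0.81 + 0.17) = 1/0.55359 ≈ 1.806.
The transfer multiplier is c × k ≈ 1.375, so ΔY = k × (c·ΔTR) = (−€252.652 billion) / 0.55359 ≈ −€456 billion.

−€456 billion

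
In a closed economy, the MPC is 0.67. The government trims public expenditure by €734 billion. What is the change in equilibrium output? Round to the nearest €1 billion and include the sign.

Government-spending multiplier = 1/(1 − MPC) = 1/(1 − 0.67) = 1/0.33 ≈ 3.03.
ΔY = k × ΔG = (−€734 billion) / 0.33 ≈ −€2,224 billion.

−€2,224 billion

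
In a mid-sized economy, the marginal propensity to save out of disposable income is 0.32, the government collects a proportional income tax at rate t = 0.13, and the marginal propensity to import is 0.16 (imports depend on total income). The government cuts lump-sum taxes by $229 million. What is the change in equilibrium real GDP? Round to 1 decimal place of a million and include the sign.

MPC = 1 − MPS = 1 − 0.32 = 0.68.
A lump-sum tax change of −$229 million shifts disposable income by +$229 million; first-round consumption changes by −c × ΔT = −0.68 × (−$229 million) = +$155.72 million.
Expenditure multiplier = 1/(1 − c(1−t) + m) = 1/(1 − 0.68×0.87 + 0.16) = 1/0.5684 ≈ 1.759.
The tax multiplier is −c × k ≈ −1.196, so ΔY = k × (−c·ΔT) = (+$155.72 million) / 0.5684 ≈ +$274 million.

+$274.0 million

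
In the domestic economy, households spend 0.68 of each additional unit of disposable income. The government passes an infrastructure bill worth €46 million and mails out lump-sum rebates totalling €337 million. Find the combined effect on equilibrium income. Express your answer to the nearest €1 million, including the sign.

Expenditure multiplier = 1/(1 − MPC) = 1/(1 − 0.68) = 1/0.32 = 3.125.
ΔG contributes k·ΔG = (+€46 million) / 0.32 ≈ +€143.8 million.
ΔT of −€337 million changes first-round spending by −c·ΔT = +€229.16 million, contributing k·(−c·ΔT) = (+€229.16 million) / 0.32 ≈ +€716.1 million.
Net ΔY = k(ΔG − c·ΔT) = (+€275.16 million) / 0.32 ≈ +€860 million.

+€860 million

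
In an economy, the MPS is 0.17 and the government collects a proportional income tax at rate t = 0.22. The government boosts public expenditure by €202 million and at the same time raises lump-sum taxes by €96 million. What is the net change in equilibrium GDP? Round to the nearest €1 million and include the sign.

+€347 million

MPC = 1 − MPS = 1 − 0.17 = 0.83.
Expenditure multiplier = 1/(1 − c(1−t)) = 1/(1 − 0.83×0.78) = 1/0.3526 ≈ 2.836.
ΔG contributes k·ΔG = (+€202 million) / 0.3526 ≈ +€572.9 million.
ΔT of +€96 million changes first-round spending by −c·ΔT = −€79.68 million, contributing k·(−c·ΔT) = (−€79.68 million) / 0.3526 ≈ −€226 million.
Net ΔY = k(ΔG − c·ΔT) = (+€122.32 million) / 0.3526 ≈ +€347 million.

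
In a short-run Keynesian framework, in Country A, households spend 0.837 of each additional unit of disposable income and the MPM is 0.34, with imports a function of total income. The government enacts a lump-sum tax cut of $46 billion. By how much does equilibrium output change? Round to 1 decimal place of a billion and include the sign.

+$76.5 billion

A lump-sum tax change of −$46 billion shifts disposable income by +$46 billion; first-round consumption changes by −c × ΔT = −0.837 × (−$46 billion) = +$38.502 billion.
Expenditure multiplier = 1/(1 − c + m) = 1/(1 − 0.837 + 0.34) = 1/0.503 ≈ 1.988.
The tax multiplier is −c × k ≈ −1.664, so ΔY = k × (−c·ΔT) = (+$38.502 billion) / 0.503 ≈ +$76.5 billion.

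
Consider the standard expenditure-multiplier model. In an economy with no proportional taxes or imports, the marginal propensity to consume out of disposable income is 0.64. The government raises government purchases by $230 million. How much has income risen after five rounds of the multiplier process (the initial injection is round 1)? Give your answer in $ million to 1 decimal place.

$570.3 million

Round 1 adds ΔG = $230 million; each later round is MPC = 0.64 times the previous.
After 5 rounds: 230 + 147.2 + 94.208 + 60.29312 + 38.5875968 = ΔG·(1 − c^5)/(1 − c) = 230 × (1 − 0.1073741824)/0.36 ≈ $570.3 million.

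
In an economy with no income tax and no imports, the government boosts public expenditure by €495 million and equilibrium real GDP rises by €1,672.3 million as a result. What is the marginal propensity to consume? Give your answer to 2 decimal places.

0.70

Implied spending multiplier k = ΔY/ΔG = 1,672.3/495 ≈ 3.3784.
Since k = 1/(1 − MPC), MPC = 1 − 1/k = 1 − ΔG/ΔY = 1 − 495/1,672.3 ≈ 0.70.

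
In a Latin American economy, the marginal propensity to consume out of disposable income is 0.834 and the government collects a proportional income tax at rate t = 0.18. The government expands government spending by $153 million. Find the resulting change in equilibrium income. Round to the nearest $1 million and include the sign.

+$484 million

Government-spending multiplier = 1/(1 − c(1−t)) = 1/(1 − 0.834×0.82) = 1/0.31612 ≈ 3.163.
ΔY = k × ΔG = (+$153 million) / 0.31612 ≈ +$484 million.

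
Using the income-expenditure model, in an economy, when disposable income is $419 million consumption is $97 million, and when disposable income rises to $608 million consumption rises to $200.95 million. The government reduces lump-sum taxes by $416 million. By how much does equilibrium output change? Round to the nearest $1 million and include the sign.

MPC = ΔC/ΔYd = (200.95 − 97)/(608 − 419) = 103.95/189 = 0.55.
A lump-sum tax change of −$416 million shifts disposable income by +$416 million; first-round consumption changes by −c × ΔT = −0.55 × (−$416 million) = +$228.8 million.
Expenditure multiplier = 1/(1 − MPC) = 1/(1 − 0.55) = 1/0.45 ≈ 2.222.
The tax multiplier is −c × k ≈ −1.222, so ΔY = k × (−c·ΔT) = (+$228.8 million) / 0.45 ≈ +$508 million.

+$508 million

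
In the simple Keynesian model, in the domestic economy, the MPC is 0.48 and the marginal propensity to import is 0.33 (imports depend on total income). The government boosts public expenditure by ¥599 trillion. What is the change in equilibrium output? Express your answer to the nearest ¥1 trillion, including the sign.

+¥705 trillion

Expenditure multiplier = 1/(1 − c + m) = 1/(1 − 0.48 + 0.33) = 1/0.85 ≈ 1.176.
ΔY = k × ΔG = (+¥599 trillion) / 0.85 ≈ +¥705 trillion.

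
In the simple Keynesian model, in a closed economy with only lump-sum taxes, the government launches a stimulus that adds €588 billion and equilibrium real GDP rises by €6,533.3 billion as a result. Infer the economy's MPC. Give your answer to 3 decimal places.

Implied spending multiplier k = ΔY/ΔG = 6,533.3/588 ≈ 11.1111.
Since k = 1/(1 − MPC), MPC = 1 − 1/k = 1 − ΔG/ΔY = 1 − 588/6,533.3 ≈ 0.910.

0.910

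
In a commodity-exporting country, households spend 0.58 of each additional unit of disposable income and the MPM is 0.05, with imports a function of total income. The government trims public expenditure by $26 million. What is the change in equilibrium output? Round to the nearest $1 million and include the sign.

−$55 million

Government-spending multiplier = 1/(1 − c + m) = 1/(1 − 0.58 + 0.05) = 1/0.47 ≈ 2.128.
ΔY = k × ΔG = (−$26 million) / 0.47 ≈ −$55 million.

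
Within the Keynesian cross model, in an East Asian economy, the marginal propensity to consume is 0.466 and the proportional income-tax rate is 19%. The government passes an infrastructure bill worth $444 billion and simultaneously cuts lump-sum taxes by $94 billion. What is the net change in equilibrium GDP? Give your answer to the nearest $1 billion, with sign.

+$784 billion

Expenditure multiplier = 1/(1 − c(1−t)) = 1/(1 − 0.466×0.81) = 1/0.62254 ≈ 1.606.
ΔG contributes k·ΔG = (+$444 billion) / 0.62254 ≈ +$713.2 billion.
ΔT of −$94 billion changes first-round spending by −c·ΔT = +$43.804 billion, contributing k·(−c·ΔT) = (+$43.804 billion) / 0.62254 ≈ +$70.4 billion.
Net ΔY = k(ΔG − c·ΔT) = (+$487.804 billion) / 0.62254 ≈ +$784 billion.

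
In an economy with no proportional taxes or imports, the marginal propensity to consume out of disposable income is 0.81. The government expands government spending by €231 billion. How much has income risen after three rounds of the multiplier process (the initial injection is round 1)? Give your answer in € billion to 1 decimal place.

Round 1 adds ΔG = €231 billion; each later round is MPC = 0.81 times the previous.
After 3 rounds: 231 + 187.11 + 151.5591 = ΔG·(1 − c^3)/(1 − c) = 231 × (1 − 0.531441)/0.19 ≈ €569.7 billion.

€569.7 billion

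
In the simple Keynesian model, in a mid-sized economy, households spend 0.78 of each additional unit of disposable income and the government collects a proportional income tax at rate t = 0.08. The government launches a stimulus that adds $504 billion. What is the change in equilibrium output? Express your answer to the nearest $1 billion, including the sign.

Government-spending multiplier = 1/(1 − c(1−t)) = 1/(1 − 0.78×0.92) = 1/0.2824 ≈ 3.541.
ΔY = k × ΔG = (+$504 billion) / 0.2824 ≈ +$1,785 billion.

+$1,785 billion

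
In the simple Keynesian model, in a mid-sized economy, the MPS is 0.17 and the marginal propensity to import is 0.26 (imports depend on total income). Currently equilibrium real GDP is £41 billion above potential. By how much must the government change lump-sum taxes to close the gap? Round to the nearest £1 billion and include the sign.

+£21 billion

MPC = 1 − MPS = 1 − 0.17 = 0.83.
Spending multiplier = 1/(1 − c + m) = 1/(1 − 0.83 + 0.26) = 1/0.43 ≈ 2.326.
Tax multiplier = −c·k = −0.83/0.43 ≈ −1.93. Need ΔY = −£41 billion, so ΔT = ΔY/(−c·k) = −(−£41 billion) × 0.43 / 0.83 ≈ +£21 billion.
The government should raise lump-sum taxes by £21 billion.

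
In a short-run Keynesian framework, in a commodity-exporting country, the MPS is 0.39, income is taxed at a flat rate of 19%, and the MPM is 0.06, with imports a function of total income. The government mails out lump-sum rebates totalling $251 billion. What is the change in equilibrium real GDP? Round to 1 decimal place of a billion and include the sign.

+$270.6 billion

MPC = 1 − MPS = 1 − 0.39 = 0.61.
A lump-sum tax change of −$251 billion shifts disposable income by +$251 billion; first-round consumption changes by −c × ΔT = −0.61 × (−$251 billion) = +$153.11 billion.
Expenditure multiplier = 1/(1 − c(1−t) + m) = 1/(1 − 0.61×0.81 + 0.06) = 1/0.5659 ≈ 1.767.
The tax multiplier is −c × k ≈ −1.078, so ΔY = k × (−c·ΔT) = (+$153.11 billion) / 0.5659 ≈ +$270.6 billion.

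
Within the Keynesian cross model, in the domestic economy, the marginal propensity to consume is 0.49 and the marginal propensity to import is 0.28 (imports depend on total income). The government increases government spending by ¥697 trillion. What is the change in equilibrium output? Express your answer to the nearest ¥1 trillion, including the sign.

+¥882 trillion

Spending multiplier = 1/(1 − c + m) = 1/(1 − 0.49 + 0.28) = 1/0.79 ≈ 1.266.
ΔY = k × ΔG = (+¥697 trillion) / 0.79 ≈ +¥882 trillion.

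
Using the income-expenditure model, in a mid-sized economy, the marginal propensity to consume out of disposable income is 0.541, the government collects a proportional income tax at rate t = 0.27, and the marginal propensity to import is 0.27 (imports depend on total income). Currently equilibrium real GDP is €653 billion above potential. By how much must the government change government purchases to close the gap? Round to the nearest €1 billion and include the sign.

Spending multiplier = 1/(1 − c(1−t) + m) = 1/(1 − 0.541×0.73 + 0.27) = 1/0.87507 ≈ 1.143.
Need ΔY = −€653 billion, so ΔG = ΔY/k = (−€653 billion) × 0.87507 ≈ −€571 billion.
The government should cut government purchases by €571 billion.

−€571 billion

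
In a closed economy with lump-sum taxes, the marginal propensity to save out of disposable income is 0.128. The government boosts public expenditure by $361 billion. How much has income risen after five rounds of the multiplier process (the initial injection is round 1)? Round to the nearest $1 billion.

$1,398 billion

MPC = 1 − MPS = 1 − 0.128 = 0.872.
Round 1 adds ΔG = $361 billion; each later round is MPC = 0.872 times the previous.
After 5 rounds: 361 + 314.792 + 274.498624 + 239.362800128 + 208.724361711616 = ΔG·(1 − c^5)/(1 − c) = 361 × (1 − 0.504176297541632)/0.128 ≈ $1,398 billion.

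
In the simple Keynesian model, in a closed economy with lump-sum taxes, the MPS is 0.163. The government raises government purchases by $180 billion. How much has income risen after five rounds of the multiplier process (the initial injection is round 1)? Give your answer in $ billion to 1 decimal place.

$650.7 billion

MPC = 1 − MPS = 1 − 0.163 = 0.837.
Round 1 adds ΔG = $180 billion; each later round is MPC = 0.837 times the previous.
After 5 rounds: 180 + 150.66 + 126.10242 + 105.54772554 + 88.34344627698 = ΔG·(1 − c^5)/(1 − c) = 180 × (1 − 0.410797025187957)/0.163 ≈ $650.7 billion.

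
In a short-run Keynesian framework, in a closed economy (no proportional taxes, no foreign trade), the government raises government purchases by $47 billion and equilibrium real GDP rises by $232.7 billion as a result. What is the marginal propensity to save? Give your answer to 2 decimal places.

Implied spending multiplier k = ΔY/ΔG = 232.7/47 ≈ 4.9511.
Since k = 1/(1 − MPC), MPC = 1 − 1/k = 1 − ΔG/ΔY = 1 − 47/232.7 ≈ 0.80.
MPS = 1 − MPC = 0.20.

0.20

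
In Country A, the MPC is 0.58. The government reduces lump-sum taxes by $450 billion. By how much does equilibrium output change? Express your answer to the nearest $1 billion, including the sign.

A lump-sum tax change of −$450 billion shifts disposable income by +$450 billion; first-round consumption changes by −c × ΔT = −0.58 × (−$450 billion) = +$261 billion.
Expenditure multiplier = 1/(1 − MPC) = 1/(1 − 0.58) = 1/0.42 ≈ 2.381.
The tax multiplier is −c × k ≈ −1.381, so ΔY = k × (−c·ΔT) = (+$261 billion) / 0.42 ≈ +$621 billion.

+$621 billion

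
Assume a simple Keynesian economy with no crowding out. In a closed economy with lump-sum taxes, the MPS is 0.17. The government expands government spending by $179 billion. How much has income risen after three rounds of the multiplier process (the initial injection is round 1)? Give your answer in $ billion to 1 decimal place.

MPC = 1 − MPS = 1 − 0.17 = 0.83.
Round 1 adds ΔG = $179 billion; each later round is MPC = 0.83 times the previous.
After 3 rounds: 179 + 148.57 + 123.3131 = ΔG·(1 − c^3)/(1 − c) = 179 × (1 − 0.571787)/0.17 ≈ $450.9 billion.

$450.9 billion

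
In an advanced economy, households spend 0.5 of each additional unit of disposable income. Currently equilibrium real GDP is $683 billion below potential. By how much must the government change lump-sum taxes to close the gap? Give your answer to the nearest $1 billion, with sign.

−$683 billion

Spending multiplier = 1/(1 − MPC) = 1/(1 − 0.5) = 1/0.5 = 2.
Tax multiplier = −c·k = −0.5/0.5 = −1. Need ΔY = +$683 billion, so ΔT = ΔY/(−c·k) = −(+$683 billion) × 0.5 / 0.5 = −$683 billion.
The government should cut lump-sum taxes by $683 billion.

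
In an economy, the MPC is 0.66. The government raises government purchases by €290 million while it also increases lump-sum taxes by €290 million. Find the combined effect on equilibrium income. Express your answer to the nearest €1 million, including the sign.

Expenditure multiplier = 1/(1 − MPC) = 1/(1 − 0.66) = 1/0.34 ≈ 2.941.
ΔG contributes k·ΔG = (+€290 million) / 0.34 ≈ +€852.9 million.
ΔT of +€290 million changes first-round spending by −c·ΔT = −€191.4 million, contributing k·(−c·ΔT) = (−€191.4 million) / 0.34 ≈ −€562.9 million.
With ΔG = ΔT and no other leakages, the balanced-budget multiplier is 1, so ΔY = ΔG = +€290 million.

+€290 million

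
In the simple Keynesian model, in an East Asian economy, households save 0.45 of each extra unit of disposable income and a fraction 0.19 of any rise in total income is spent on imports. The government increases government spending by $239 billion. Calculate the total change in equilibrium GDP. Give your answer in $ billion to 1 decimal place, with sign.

+$373.4 billion

MPC = 1 − MPS = 1 − 0.45 = 0.55.
Expenditure multiplier = 1/(1 − c + m) = 1/(1 − 0.55 + 0.19) = 1/0.64 ≈ 1.563.
ΔY = k × ΔG = (+$239 billion) / 0.64 ≈ +$373.4 billion.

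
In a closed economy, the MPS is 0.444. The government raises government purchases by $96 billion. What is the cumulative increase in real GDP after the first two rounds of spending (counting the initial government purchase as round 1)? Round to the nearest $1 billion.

MPC = 1 − MPS = 1 − 0.444 = 0.556.
Round 1 adds ΔG = $96 billion; each later round is MPC = 0.556 times the previous.
After 2 rounds: 96 + 53.376 = ΔG·(1 − c^2)/(1 − c) = 96 × (1 − 0.309136)/0.444 ≈ $149 billion.

$149 billion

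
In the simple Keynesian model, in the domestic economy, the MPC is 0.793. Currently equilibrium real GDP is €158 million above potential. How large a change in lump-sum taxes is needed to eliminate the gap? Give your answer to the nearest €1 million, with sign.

Spending multiplier = 1/(1 − MPC) = 1/(1 − 0.793) = 1/0.207 ≈ 4.831.
Tax multiplier = −c·k = −0.793/0.207 ≈ −3.831. Need ΔY = −€158 million, so ΔT = ΔY/(−c·k) = −(−€158 million) × 0.207 / 0.793 ≈ +€41 million.
The government should raise lump-sum taxes by €41 million.

+€41 million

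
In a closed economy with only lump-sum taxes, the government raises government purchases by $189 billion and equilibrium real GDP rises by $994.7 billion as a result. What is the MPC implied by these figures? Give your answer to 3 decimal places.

Implied spending multiplier k = ΔY/ΔG = 994.7/189 ≈ 5.263.
Since k = 1/(1 − MPC), MPC = 1 − 1/k = 1 − ΔG/ΔY = 1 − 189/994.7 ≈ 0.810.

0.810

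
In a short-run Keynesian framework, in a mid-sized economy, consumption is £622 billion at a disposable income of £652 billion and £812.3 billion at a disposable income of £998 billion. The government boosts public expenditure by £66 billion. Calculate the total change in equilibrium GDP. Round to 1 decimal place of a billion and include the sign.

+£146.7 billion

MPC = ΔC/ΔYd = (812.3 − 622)/(998 − 652) = 190.3/346 = 0.55.
Expenditure multiplier = 1/(1 − MPC) = 1/(1 − 0.55) = 1/0.45 ≈ 2.222.
ΔY = k × ΔG = (+£66 billion) / 0.45 ≈ +£146.7 billion.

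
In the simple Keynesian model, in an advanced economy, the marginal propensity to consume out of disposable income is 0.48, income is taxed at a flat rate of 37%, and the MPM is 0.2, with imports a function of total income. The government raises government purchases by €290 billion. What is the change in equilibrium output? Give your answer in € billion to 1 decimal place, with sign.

Spending multiplier = 1/(1 − c(1−t) + m) = 1/(1 − 0.48×0.63 + 0.2) = 1/0.8976 ≈ 1.114.
ΔY = k × ΔG = (+€290 billion) / 0.8976 ≈ +€323.1 billion.

+€323.1 billion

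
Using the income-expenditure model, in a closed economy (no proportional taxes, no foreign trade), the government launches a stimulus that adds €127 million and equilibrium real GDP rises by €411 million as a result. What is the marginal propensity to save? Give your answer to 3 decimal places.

Implied spending multiplier k = ΔY/ΔG = 411/127 ≈ 3.2362.
Since k = 1/(1 − MPC), MPC = 1 − 1/k = 1 − ΔG/ΔY = 1 − 127/411 ≈ 0.691.
MPS = 1 − MPC = 0.309.

0.309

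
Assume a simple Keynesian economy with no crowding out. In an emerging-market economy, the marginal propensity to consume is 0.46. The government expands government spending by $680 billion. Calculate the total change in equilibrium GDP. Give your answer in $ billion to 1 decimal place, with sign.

+$1,259.3 billion

Expenditure multiplier = 1/(1 − MPC) = 1/(1 − 0.46) = 1/0.54 ≈ 1.852.
ΔY = k × ΔG = (+$680 billion) / 0.54 ≈ +$1,259.3 billion.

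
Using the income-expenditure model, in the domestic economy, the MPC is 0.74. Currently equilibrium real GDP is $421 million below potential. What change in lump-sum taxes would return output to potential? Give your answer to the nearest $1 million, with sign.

−$148 million

Spending multiplier = 1/(1 − MPC) = 1/(1 − 0.74) = 1/0.26 ≈ 3.846.
Tax multiplier = −c·k = −0.74/0.26 ≈ −2.846. Need ΔY = +$421 million, so ΔT = ΔY/(−c·k) = −(+$421 million) × 0.26 / 0.74 ≈ −$148 million.
The government should cut lump-sum taxes by $148 million.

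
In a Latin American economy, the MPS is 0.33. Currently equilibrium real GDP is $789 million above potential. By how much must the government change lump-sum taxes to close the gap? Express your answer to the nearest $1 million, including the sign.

MPC = 1 − MPS = 1 − 0.33 = 0.67.
Spending multiplier = 1/(1 − MPC) = 1/(1 − 0.67) = 1/0.33 ≈ 3.03.
Tax multiplier = −c·k = −0.67/0.33 ≈ −2.03. Need ΔY = −$789 million, so ΔT = ΔY/(−c·k) = −(−$789 million) × 0.33 / 0.67 ≈ +$389 million.
The government should raise lump-sum taxes by $389 million.

+$389 million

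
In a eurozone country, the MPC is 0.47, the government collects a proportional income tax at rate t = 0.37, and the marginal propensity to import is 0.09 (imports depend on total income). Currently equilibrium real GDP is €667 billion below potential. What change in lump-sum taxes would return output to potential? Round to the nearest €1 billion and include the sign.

−€1,127 billion

Spending multiplier = 1/(1 − c(1−t) + m) = 1/(1 − 0.47×0.63 + 0.09) = 1/0.7939 ≈ 1.26.
Tax multiplier = −c·k = −0.47/0.7939 ≈ −0.592. Need ΔY = +€667 billion, so ΔT = ΔY/(−c·k) = −(+€667 billion) × 0.7939 / 0.47 ≈ −€1,127 billion.
The government should cut lump-sum taxes by €1,127 billion.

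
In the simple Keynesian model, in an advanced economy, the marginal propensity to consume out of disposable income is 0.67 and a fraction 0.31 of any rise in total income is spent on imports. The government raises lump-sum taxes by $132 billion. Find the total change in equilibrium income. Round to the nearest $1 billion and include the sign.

A lump-sum tax change of +$132 billion shifts disposable income by −$132 billion; first-round consumption changes by −c × ΔT = −0.67 × (+$132 billion) = −$88.44 billion.
Expenditure multiplier = 1/(1 − c + m) = 1/(1 − 0.67 + 0.31) = 1/0.64 ≈ 1.563.
The tax multiplier is −c × k ≈ −1.047, so ΔY = k × (−c·ΔT) = (−$88.44 billion) / 0.64 ≈ −$138 billion.

−$138 billion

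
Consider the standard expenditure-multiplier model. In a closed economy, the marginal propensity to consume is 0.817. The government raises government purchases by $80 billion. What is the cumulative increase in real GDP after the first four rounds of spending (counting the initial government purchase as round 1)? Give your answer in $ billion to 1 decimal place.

$242.4 billion

Round 1 adds ΔG = $80 billion; each later round is MPC = 0.817 times the previous.
After 4 rounds: 80 + 65.36 + 53.39912 + 43.62708104 = ΔG·(1 − c^4)/(1 − c) = 80 × (1 − 0.445541565121)/0.183 ≈ $242.4 billion.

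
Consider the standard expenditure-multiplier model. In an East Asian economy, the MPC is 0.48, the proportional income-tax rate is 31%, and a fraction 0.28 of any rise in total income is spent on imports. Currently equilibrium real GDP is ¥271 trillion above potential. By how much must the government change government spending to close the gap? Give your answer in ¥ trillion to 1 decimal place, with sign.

−¥257.1 trillion

Spending multiplier = 1/(1 − c(1−t) + m) = 1/(1 − 0.48×0.69 + 0.28) = 1/0.9488 ≈ 1.054.
Need ΔY = −¥271 trillion, so ΔG = ΔY/k = (−¥271 trillion) × 0.9488 ≈ −¥257.1 trillion.
The government should cut government spending by ¥257.1 trillion.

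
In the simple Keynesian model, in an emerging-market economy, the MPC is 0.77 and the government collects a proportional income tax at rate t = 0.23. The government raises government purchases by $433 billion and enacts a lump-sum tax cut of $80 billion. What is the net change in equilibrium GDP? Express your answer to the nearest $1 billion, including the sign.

Expenditure multiplier = 1/(1 − c(1−t)) = 1/(1 − 0.77×0.77) = 1/0.4071 ≈ 2.456.
ΔG contributes k·ΔG = (+$433 billion) / 0.4071 ≈ +$1,063.6 billion.
ΔT of −$80 billion changes first-round spending by −c·ΔT = +$61.6 billion, contributing k·(−c·ΔT) = (+$61.6 billion) / 0.4071 ≈ +$151.3 billion.
Net ΔY = k(ΔG − c·ΔT) = (+$494.6 billion) / 0.4071 ≈ +$1,215 billion.

+$1,215 billion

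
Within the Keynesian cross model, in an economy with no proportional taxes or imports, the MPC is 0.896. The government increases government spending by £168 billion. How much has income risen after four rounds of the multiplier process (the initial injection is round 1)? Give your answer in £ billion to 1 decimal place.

£574.2 billion

Round 1 adds ΔG = £168 billion; each later round is MPC = 0.896 times the previous.
After 4 rounds: 168 + 150.528 + 134.873088 + 120.846286848 = ΔG·(1 − c^4)/(1 − c) = 168 × (1 − 0.644513529856)/0.104 ≈ £574.2 billion.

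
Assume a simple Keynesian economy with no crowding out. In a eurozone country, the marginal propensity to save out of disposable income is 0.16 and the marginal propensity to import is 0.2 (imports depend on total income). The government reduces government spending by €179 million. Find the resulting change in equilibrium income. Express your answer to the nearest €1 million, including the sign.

MPC = 1 − MPS = 1 − 0.16 = 0.84.
Spending multiplier = 1/(1 − c + m) = 1/(1 − 0.84 + 0.2) = 1/0.36 ≈ 2.778.
ΔY = k × ΔG = (−€179 million) / 0.36 ≈ −€497 million.

−€497 million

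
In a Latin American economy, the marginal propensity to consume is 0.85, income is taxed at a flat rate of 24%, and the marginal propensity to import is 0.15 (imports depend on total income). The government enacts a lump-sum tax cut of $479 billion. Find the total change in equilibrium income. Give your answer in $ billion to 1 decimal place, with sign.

+$807.8 billion

A lump-sum tax change of −$479 billion shifts disposable income by +$479 billion; first-round consumption changes by −c × ΔT = −0.85 × (−$479 billion) = +$407.15 billion.
Expenditure multiplier = 1/(1 − c(1−t) + m) = 1/(1 − 0.85×0.76 + 0.15) = 1/0.504 ≈ 1.984.
The tax multiplier is −c × k ≈ −1.687, so ΔY = k × (−c·ΔT) = (+$407.15 billion) / 0.504 ≈ +$807.8 billion.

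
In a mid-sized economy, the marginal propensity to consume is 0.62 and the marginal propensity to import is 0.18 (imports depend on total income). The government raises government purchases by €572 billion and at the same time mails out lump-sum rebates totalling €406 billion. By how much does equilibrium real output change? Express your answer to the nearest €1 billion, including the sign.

Expenditure multiplier = 1/(1 − c + m) = 1/(1 − 0.62 + 0.18) = 1/0.56 ≈ 1.786.
ΔG contributes k·ΔG = (+€572 billion) / 0.56 ≈ +€1,021.4 billion.
ΔT of −€406 billion changes first-round spending by −c·ΔT = +€251.72 billion, contributing k·(−c·ΔT) = (+€251.72 billion) / 0.56 = +€449.5 billion.
Net ΔY = k(ΔG − c·ΔT) = (+€823.72 billion) / 0.56 ≈ +€1,471 billion.

+€1,471 billion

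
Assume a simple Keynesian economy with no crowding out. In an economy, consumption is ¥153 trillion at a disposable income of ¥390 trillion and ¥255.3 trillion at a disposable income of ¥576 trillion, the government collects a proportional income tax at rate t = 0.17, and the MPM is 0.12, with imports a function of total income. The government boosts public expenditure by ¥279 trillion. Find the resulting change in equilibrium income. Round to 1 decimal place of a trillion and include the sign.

+¥420.5 trillion

MPC = ΔC/ΔYd = (255.3 − 153)/(576 − 390) = 102.3/186 = 0.55.
Government-spending multiplier = 1/(1 − c(1−t) + m) = 1/(1 − 0.55×0.83 + 0.12) = 1/0.6635 ≈ 1.507.
ΔY = k × ΔG = (+¥279 trillion) / 0.6635 ≈ +¥420.5 trillion.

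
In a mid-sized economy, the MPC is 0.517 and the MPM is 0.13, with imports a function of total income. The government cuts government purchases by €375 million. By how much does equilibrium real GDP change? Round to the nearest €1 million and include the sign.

−€612 million

Spending multiplier = 1/(1 − c + m) = 1/(1 − 0.517 + 0.13) = 1/0.613 ≈ 1.631.
ΔY = k × ΔG = (−€375 million) / 0.613 ≈ −€612 million.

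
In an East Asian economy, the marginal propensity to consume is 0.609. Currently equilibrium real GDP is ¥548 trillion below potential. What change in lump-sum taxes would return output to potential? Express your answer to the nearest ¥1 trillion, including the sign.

−¥352 trillion

Spending multiplier = 1/(1 − MPC) = 1/(1 − 0.609) = 1/0.391 ≈ 2.558.
Tax multiplier = −c·k = −0.609/0.391 ≈ −1.558. Need ΔY = +¥548 trillion, so ΔT = ΔY/(−c·k) = −(+¥548 trillion) × 0.391 / 0.609 ≈ −¥352 trillion.
The government should cut lump-sum taxes by ¥352 trillion.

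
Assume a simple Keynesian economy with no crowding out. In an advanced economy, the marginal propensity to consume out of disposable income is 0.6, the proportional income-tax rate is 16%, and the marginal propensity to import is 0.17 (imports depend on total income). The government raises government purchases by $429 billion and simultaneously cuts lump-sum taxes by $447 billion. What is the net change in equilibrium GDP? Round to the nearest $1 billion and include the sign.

Expenditure multiplier = 1/(1 − c(1−t) + m) = 1/(1 − 0.6×0.84 + 0.17) = 1/0.666 ≈ 1.502.
ΔG contributes k·ΔG = (+$429 billion) / 0.666 ≈ +$644.1 billion.
ΔT of −$447 billion changes first-round spending by −c·ΔT = +$268.2 billion, contributing k·(−c·ΔT) = (+$268.2 billion) / 0.666 ≈ +$402.7 billion.
Net ΔY = k(ΔG − c·ΔT) = (+$697.2 billion) / 0.666 ≈ +$1,047 billion.

+$1,047 billion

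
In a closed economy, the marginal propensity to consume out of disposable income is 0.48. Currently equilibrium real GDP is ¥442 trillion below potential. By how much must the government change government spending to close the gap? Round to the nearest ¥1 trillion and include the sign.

+¥230 trillion

Spending multiplier = 1/(1 − MPC) = 1/(1 − 0.48) = 1/0.52 ≈ 1.923.
Need ΔY = +¥442 trillion, so ΔG = ΔY/k = (+¥442 trillion) × 0.52 ≈ +¥230 trillion.
The government should increase government spending by ¥230 trillion.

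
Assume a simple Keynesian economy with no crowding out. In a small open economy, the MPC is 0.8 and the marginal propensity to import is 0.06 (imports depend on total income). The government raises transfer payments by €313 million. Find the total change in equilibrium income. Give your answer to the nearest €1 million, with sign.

The transfer change shifts disposable income by +€313 million, so first-round consumption changes by c·ΔTR = 0.8 × (+€313 million) = +€250.4 million.
Expenditure multiplier = 1/(1 − c + m) = 1/(1 − 0.8 + 0.06) = 1/0.26 ≈ 3.846.
The transfer multiplier is c × k ≈ 3.077, so ΔY = k × (c·ΔTR) = (+€250.4 million) / 0.26 ≈ +€963 million.

+€963 million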